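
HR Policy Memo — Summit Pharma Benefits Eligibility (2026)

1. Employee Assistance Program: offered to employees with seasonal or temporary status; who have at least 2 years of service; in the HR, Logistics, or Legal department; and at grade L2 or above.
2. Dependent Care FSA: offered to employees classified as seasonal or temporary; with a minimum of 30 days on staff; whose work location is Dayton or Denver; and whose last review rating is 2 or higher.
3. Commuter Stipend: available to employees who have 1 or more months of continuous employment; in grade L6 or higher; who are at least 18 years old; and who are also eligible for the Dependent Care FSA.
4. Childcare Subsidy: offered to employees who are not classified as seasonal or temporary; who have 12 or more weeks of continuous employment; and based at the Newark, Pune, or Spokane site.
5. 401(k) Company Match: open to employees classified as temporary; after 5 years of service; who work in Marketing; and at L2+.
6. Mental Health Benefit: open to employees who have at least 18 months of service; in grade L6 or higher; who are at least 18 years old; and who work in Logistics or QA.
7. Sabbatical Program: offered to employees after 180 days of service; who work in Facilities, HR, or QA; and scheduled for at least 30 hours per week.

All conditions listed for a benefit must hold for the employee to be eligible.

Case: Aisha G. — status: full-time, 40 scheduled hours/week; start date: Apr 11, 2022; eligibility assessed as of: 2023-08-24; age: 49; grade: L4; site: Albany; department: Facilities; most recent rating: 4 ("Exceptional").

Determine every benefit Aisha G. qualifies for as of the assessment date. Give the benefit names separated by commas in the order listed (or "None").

Service from Apr 11, 2022 to 2023-08-24: 500 days.
Employee Assistance Program — status full-time ✗ (requires seasonal or temporary) → not eligible.
Dependent Care FSA — status full-time ✗ (requires seasonal or temporary) → not eligible.
Commuter Stipend — service 500 days ≥ 1 month (≈30 days) ✓; grade L4 < L6 ✗ → not eligible.
Childcare Subsidy — status full-time ✓ (not excluded); service 500 days ≥ 12 weeks (≈84 days) ✓; site Albany ✗ (not Newark, Pune, or Spokane) → not eligible.
401(k) Company Match — status full-time ✗ (requires temporary) → not eligible.
Mental Health Benefit — service 500 days < 18 months (≈540 days) ✗ → not eligible.
Sabbatical Program — service 500 days ≥ 180 days ✓; dept Facilities ✓; 40 hrs/wk ≥ 30 ✓ → eligible.

Sabbatical Program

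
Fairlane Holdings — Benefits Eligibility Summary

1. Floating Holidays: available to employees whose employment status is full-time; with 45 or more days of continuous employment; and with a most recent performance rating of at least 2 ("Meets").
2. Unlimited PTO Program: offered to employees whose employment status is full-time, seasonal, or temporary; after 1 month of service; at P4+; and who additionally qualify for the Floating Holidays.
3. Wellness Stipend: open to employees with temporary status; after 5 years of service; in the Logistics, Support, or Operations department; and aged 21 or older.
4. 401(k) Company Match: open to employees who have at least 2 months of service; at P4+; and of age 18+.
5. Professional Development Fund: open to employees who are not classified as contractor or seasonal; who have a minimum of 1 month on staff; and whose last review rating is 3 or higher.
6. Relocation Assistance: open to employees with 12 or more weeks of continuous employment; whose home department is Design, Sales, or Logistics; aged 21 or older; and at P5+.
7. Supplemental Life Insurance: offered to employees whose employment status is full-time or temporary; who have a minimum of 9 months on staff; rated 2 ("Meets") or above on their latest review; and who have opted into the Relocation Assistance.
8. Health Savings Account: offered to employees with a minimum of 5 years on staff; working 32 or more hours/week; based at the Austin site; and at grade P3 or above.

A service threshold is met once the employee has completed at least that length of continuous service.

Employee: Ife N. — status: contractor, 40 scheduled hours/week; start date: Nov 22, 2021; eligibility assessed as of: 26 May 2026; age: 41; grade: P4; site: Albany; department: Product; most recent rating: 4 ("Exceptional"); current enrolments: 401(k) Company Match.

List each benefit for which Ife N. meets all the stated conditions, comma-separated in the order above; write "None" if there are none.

Service from Nov 22, 2021 to 26 May 2026: 1646 days.
Floating Holidays — status contractor ✗ (requires full-time) → not eligible.
Unlimited PTO Program — status contractor ✗ (requires full-time, seasonal, or temporary) → not eligible.
Wellness Stipend — status contractor ✗ (requires temporary) → not eligible.
401(k) Company Match — service 1646 days ≥ 2 months (≈60 days) ✓; grade P4 ≥ P4 ✓; age 41 ≥ 18 ✓ → eligible.
Professional Development Fund — status contractor ✗ (excluded) → not eligible.
Relocation Assistance — service 1646 days ≥ 12 weeks (≈84 days) ✓; dept Product ✗ → not eligible.
Supplemental Life Insurance — status contractor ✗ (requires full-time or temporary) → not eligible.
Health Savings Account — service 1646 days < 5 years (≈1825 days) ✗ → not eligible.

401(k) Company Match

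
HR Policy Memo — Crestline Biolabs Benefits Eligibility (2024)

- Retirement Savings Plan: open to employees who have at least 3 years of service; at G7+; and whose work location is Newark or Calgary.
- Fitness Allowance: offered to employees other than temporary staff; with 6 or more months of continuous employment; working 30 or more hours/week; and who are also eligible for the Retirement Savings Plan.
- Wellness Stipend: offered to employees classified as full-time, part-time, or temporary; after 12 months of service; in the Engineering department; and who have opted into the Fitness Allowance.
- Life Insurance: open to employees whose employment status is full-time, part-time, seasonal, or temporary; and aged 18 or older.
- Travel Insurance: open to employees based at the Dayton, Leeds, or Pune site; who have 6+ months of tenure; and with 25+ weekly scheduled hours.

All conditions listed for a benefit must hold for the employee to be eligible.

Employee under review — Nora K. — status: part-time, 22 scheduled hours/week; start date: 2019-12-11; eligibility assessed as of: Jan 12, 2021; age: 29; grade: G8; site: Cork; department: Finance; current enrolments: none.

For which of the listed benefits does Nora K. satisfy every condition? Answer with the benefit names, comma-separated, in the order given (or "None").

Life Insurance

Service from 2019-12-11 to Jan 12, 2021: 398 days.
Retirement Savings Plan — service 398 days < 3 years (≈1095 days) ✗ → not eligible.
Fitness Allowance — status part-time ✓ (not excluded); service 398 days ≥ 6 months (≈180 days) ✓; 22 hrs/wk < 30 ✗ → not eligible.
Wellness Stipend — status part-time ✓; service 398 days ≥ 12 months (≈360 days) ✓; dept Finance ✗ → not eligible.
Life Insurance — status part-time ✓; age 29 ≥ 18 ✓ → eligible.
Travel Insurance — site Cork ✗ (not Dayton, Leeds, or Pune) → not eligible.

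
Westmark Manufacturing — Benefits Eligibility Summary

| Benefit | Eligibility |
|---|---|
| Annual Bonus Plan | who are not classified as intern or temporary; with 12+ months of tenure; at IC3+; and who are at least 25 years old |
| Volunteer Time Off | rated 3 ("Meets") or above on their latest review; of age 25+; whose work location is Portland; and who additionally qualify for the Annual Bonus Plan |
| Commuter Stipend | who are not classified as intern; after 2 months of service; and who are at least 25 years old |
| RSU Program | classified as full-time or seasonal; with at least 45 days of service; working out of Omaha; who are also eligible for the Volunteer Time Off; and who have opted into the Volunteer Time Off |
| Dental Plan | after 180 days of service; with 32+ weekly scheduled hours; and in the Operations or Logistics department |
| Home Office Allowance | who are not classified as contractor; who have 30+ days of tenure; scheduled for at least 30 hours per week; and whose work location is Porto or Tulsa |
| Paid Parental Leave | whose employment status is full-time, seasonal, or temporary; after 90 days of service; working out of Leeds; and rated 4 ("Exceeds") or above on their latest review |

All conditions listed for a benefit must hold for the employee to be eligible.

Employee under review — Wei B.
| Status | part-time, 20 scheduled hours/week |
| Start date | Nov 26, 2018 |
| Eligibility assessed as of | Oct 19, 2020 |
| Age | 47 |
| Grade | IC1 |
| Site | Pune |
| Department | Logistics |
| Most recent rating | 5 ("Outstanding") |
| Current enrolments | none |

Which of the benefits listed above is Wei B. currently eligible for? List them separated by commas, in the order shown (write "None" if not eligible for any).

Commuter Stipend

Service from Nov 26, 2018 to Oct 19, 2020: 693 days.
Annual Bonus Plan — status part-time ✓ (not excluded); service 693 days ≥ 12 months (≈360 days) ✓; grade IC1 < IC3 ✗ → not eligible.
Volunteer Time Off — rating 5 ≥ 3 ✓; age 47 ≥ 25 ✓; site Pune ✗ (not Portland) → not eligible.
Commuter Stipend — status part-time ✓ (not excluded); service 693 days ≥ 2 months (≈60 days) ✓; age 47 ≥ 25 ✓ → eligible.
RSU Program — status part-time ✗ (requires full-time or seasonal) → not eligible.
Dental Plan — service 693 days ≥ 180 days ✓; 20 hrs/wk < 32 ✗ → not eligible.
Home Office Allowance — status part-time ✓ (not excluded); service 693 days ≥ 30 days ✓; 20 hrs/wk < 30 ✗ → not eligible.
Paid Parental Leave — status part-time ✗ (requires full-time, seasonal, or temporary) → not eligible.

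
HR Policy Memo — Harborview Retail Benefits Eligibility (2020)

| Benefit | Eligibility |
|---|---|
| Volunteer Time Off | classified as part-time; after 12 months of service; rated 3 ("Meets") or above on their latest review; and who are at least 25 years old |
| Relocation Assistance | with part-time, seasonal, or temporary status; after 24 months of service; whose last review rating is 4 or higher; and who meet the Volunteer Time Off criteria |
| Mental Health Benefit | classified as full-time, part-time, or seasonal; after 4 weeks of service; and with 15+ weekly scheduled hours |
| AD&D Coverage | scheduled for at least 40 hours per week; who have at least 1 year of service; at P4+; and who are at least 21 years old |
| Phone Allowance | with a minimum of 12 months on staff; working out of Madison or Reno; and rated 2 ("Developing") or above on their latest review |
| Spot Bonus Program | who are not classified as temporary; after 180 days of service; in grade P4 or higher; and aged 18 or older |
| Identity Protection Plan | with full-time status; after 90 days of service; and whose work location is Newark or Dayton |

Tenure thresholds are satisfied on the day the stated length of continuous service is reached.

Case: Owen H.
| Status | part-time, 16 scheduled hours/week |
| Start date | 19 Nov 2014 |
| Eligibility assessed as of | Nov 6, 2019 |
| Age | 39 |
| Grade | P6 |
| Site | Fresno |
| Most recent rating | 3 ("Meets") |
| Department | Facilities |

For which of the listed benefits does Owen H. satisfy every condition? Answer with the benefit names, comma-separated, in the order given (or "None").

Volunteer Time Off, Mental Health Benefit, Spot Bonus Program

Service from 19 Nov 2014 to Nov 6, 2019: 1813 days.
Volunteer Time Off — status part-time ✓; service 1813 days ≥ 12 months (≈360 days) ✓; rating 3 ≥ 3 ✓; age 39 ≥ 25 ✓ → eligible.
Relocation Assistance — status part-time ✓; service 1813 days ≥ 24 months (≈720 days) ✓; rating 3 < 4 ✗ → not eligible.
Mental Health Benefit — status part-time ✓; service 1813 days ≥ 4 weeks (≈28 days) ✓; 16 hrs/wk ≥ 15 ✓ → eligible.
AD&D Coverage — 16 hrs/wk < 40 ✗ → not eligible.
Phone Allowance — service 1813 days ≥ 12 months (≈360 days) ✓; site Fresno ✗ (not Madison or Reno) → not eligible.
Spot Bonus Program — status part-time ✓ (not excluded); service 1813 days ≥ 180 days ✓; grade P6 ≥ P4 ✓; age 39 ≥ 18 ✓ → eligible.
Identity Protection Plan — status part-time ✗ (requires full-time) → not eligible.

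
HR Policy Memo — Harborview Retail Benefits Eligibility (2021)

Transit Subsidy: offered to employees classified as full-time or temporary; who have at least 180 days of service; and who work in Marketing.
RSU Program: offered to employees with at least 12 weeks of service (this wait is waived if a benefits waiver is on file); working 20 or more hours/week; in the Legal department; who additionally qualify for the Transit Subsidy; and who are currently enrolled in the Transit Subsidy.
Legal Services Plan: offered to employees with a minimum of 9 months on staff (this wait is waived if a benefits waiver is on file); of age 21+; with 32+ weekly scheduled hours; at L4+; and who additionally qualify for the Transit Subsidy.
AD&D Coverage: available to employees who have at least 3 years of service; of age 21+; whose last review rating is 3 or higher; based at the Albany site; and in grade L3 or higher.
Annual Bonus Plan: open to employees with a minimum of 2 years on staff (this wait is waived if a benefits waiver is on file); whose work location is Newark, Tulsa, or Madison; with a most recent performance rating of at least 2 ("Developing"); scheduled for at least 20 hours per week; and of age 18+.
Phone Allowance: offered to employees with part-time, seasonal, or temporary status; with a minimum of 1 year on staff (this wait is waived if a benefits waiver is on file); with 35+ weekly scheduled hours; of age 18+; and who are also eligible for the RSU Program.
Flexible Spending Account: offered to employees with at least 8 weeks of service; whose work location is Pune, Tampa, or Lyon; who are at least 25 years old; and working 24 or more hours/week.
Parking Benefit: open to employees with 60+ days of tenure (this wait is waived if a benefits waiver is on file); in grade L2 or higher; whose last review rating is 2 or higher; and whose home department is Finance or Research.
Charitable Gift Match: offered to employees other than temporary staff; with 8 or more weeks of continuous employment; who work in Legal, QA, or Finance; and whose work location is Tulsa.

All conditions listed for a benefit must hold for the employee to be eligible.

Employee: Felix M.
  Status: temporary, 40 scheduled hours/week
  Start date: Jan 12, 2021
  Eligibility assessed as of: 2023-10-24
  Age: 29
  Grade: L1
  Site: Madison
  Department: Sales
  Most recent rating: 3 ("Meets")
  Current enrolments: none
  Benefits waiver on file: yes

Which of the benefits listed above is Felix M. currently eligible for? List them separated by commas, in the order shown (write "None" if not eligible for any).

Service from Jan 12, 2021 to 2023-10-24: 1015 days.
Transit Subsidy — status temporary ✓; service 1015 days ≥ 180 days ✓; dept Sales ✗ → not eligible.
RSU Program — benefits waiver on file ✓; 40 hrs/wk ≥ 20 ✓; dept Sales ✗ → not eligible.
Legal Services Plan — benefits waiver on file ✓; age 29 ≥ 21 ✓; 40 hrs/wk ≥ 32 ✓; grade L1 < L4 ✗ → not eligible.
AD&D Coverage — service 1015 days < 3 years (≈1095 days) ✗ → not eligible.
Annual Bonus Plan — benefits waiver on file ✓; site Madison ✓; rating 3 ≥ 2 ✓; 40 hrs/wk ≥ 20 ✓; age 29 ≥ 18 ✓ → eligible.
Phone Allowance — status temporary ✓; benefits waiver on file ✓; 40 hrs/wk ≥ 35 ✓; age 29 ≥ 18 ✓; not eligible for RSU Program ✗ → not eligible.
Flexible Spending Account — service 1015 days ≥ 8 weeks (≈56 days) ✓; site Madison ✗ (not Pune, Tampa, or Lyon) → not eligible.
Parking Benefit — benefits waiver on file ✓; grade L1 < L2 ✗ → not eligible.
Charitable Gift Match — status temporary ✗ (excluded) → not eligible.

Annual Bonus Plan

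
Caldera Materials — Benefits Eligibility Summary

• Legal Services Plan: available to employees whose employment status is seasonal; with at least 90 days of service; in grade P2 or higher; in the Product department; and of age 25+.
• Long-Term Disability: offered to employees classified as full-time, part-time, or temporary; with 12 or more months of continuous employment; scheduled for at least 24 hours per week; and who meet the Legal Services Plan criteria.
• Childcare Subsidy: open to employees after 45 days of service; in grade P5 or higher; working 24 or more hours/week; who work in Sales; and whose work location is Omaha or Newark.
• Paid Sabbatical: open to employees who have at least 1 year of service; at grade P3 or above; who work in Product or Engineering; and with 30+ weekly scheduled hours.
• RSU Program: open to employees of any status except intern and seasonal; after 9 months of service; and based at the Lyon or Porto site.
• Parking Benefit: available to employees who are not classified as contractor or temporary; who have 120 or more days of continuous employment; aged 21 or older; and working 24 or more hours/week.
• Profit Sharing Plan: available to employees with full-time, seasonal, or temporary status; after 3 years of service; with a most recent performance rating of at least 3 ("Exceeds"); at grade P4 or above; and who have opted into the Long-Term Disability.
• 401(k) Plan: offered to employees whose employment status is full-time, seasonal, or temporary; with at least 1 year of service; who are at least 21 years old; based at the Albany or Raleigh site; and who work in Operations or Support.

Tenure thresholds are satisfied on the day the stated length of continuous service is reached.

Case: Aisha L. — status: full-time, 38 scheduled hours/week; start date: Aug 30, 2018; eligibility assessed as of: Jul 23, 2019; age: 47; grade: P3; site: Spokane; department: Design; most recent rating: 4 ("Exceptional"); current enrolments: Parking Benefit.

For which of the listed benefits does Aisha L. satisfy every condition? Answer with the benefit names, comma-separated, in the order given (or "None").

Parking Benefit

Service from Aug 30, 2018 to Jul 23, 2019: 327 days.
Legal Services Plan — status full-time ✗ (requires seasonal) → not eligible.
Long-Term Disability — status full-time ✓; service 327 days < 12 months (≈360 days) ✗ → not eligible.
Childcare Subsidy — service 327 days ≥ 45 days ✓; grade P3 < P5 ✗ → not eligible.
Paid Sabbatical — service 327 days < 1 year (≈365 days) ✗ → not eligible.
RSU Program — status full-time ✓ (not excluded); service 327 days ≥ 9 months (≈270 days) ✓; site Spokane ✗ (not Lyon or Porto) → not eligible.
Parking Benefit — status full-time ✓ (not excluded); service 327 days ≥ 120 days ✓; age 47 ≥ 21 ✓; 38 hrs/wk ≥ 24 ✓ → eligible.
Profit Sharing Plan — status full-time ✓; service 327 days < 3 years (≈1095 days) ✗ → not eligible.
401(k) Plan — status full-time ✓; service 327 days < 1 year (≈365 days) ✗ → not eligible.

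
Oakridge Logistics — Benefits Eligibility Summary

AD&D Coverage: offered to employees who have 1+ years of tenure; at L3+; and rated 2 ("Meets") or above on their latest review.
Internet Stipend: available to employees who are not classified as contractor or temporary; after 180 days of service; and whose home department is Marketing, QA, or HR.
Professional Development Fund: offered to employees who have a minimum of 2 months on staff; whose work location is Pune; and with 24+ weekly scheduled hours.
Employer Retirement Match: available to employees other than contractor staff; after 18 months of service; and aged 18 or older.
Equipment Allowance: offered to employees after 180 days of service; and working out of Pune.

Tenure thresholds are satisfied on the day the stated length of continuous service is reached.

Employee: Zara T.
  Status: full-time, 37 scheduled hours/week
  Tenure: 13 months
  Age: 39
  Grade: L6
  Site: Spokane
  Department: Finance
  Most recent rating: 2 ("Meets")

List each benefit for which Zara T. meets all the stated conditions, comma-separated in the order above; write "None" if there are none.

AD&D Coverage — service 13 months ≥ 1 year (≈365 days) ✓; grade L6 ≥ L3 ✓; rating 2 ≥ 2 ✓ → eligible.
Internet Stipend — status full-time ✓ (not excluded); service 13 months ≥ 180 days ✓; dept Finance ✗ → not eligible.
Professional Development Fund — service 13 months ≥ 2 months ✓; site Spokane ✗ (not Pune) → not eligible.
Employer Retirement Match — status full-time ✓ (not excluded); service 13 months < 18 months ✗ → not eligible.
Equipment Allowance — service 13 months ≥ 180 days ✓; site Spokane ✗ (not Pune) → not eligible.

AD&D Coverage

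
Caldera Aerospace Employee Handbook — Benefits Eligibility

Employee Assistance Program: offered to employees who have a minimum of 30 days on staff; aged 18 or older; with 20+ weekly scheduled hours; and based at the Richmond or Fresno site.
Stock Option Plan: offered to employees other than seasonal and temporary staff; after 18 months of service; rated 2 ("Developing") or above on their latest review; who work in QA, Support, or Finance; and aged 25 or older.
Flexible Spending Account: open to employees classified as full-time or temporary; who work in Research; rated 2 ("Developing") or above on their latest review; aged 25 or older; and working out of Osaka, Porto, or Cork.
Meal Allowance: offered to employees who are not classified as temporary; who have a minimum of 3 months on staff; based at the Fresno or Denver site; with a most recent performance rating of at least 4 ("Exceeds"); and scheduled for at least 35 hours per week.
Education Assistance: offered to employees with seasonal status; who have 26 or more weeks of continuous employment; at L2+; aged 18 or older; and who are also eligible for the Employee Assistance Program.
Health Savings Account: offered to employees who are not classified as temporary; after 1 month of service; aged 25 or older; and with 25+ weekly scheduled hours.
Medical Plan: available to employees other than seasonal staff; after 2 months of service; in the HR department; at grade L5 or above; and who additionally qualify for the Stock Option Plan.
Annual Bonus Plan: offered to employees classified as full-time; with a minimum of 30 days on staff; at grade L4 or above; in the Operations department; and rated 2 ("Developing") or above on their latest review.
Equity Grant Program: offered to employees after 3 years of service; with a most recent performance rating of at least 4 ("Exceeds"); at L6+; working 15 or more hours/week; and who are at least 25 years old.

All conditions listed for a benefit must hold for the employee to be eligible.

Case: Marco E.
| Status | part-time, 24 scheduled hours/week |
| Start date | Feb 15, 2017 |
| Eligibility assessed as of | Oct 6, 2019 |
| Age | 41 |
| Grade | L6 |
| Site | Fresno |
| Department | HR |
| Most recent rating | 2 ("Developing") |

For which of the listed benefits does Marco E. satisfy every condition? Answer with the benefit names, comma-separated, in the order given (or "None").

Employee Assistance Program

Service from Feb 15, 2017 to Oct 6, 2019: 963 days.
Employee Assistance Program — service 963 days ≥ 30 days ✓; age 41 ≥ 18 ✓; 24 hrs/wk ≥ 20 ✓; site Fresno ✓ → eligible.
Stock Option Plan — status part-time ✓ (not excluded); service 963 days ≥ 18 months (≈540 days) ✓; rating 2 ≥ 2 ✓; dept HR ✗ → not eligible.
Flexible Spending Account — status part-time ✗ (requires full-time or temporary) → not eligible.
Meal Allowance — status part-time ✓ (not excluded); service 963 days ≥ 3 months (≈90 days) ✓; site Fresno ✓; rating 2 < 4 ✗ → not eligible.
Education Assistance — status part-time ✗ (requires seasonal) → not eligible.
Health Savings Account — status part-time ✓ (not excluded); service 963 days ≥ 1 month (≈30 days) ✓; age 41 ≥ 25 ✓; 24 hrs/wk < 25 ✗ → not eligible.
Medical Plan — status part-time ✓ (not excluded); service 963 days ≥ 2 months (≈60 days) ✓; dept HR ✓; grade L6 ≥ L5 ✓; not eligible for Stock Option Plan ✗ → not eligible.
Annual Bonus Plan — status part-time ✗ (requires full-time) → not eligible.
Equity Grant Program — service 963 days < 3 years (≈1095 days) ✗ → not eligible.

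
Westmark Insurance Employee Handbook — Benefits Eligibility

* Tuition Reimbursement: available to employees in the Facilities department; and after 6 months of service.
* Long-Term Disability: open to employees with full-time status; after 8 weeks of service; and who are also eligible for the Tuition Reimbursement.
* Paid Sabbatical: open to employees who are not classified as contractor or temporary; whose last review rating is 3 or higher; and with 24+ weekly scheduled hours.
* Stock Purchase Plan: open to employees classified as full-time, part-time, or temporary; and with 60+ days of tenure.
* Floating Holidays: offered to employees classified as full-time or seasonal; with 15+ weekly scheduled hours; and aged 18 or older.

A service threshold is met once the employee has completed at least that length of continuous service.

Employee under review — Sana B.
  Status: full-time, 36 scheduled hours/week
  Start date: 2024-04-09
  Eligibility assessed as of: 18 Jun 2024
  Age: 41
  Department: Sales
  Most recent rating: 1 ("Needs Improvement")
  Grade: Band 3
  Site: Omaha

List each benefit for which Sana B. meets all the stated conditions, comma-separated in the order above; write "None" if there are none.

Service from 2024-04-09 to 18 Jun 2024: 70 days.
Tuition Reimbursement — dept Sales ✗ → not eligible.
Long-Term Disability — status full-time ✓; service 70 days ≥ 8 weeks (≈56 days) ✓; not eligible for Tuition Reimbursement ✗ → not eligible.
Paid Sabbatical — status full-time ✓ (not excluded); rating 1 < 3 ✗ → not eligible.
Stock Purchase Plan — status full-time ✓; service 70 days ≥ 60 days ✓ → eligible.
Floating Holidays — status full-time ✓; 36 hrs/wk ≥ 15 ✓; age 41 ≥ 18 ✓ → eligible.

Stock Purchase Plan, Floating Holidays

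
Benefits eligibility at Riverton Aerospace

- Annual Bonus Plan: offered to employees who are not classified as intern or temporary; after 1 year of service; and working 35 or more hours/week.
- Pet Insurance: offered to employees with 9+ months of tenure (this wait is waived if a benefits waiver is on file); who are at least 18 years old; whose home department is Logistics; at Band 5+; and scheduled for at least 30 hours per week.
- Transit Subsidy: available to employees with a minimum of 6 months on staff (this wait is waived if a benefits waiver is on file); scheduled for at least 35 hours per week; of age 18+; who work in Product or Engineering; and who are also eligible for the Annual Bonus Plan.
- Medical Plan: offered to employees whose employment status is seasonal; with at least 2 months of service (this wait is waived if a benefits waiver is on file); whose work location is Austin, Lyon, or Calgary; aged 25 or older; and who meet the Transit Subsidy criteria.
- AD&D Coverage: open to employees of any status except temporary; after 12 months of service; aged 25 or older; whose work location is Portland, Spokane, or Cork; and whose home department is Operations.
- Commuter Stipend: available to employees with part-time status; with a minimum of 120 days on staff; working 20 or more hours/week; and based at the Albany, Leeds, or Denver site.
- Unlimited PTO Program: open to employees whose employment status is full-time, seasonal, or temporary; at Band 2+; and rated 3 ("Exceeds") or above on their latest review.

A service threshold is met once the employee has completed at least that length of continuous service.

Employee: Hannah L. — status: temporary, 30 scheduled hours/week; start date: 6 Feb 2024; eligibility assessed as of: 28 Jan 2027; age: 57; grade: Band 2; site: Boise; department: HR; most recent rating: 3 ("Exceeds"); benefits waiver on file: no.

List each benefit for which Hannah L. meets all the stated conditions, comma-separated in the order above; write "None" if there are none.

Unlimited PTO Program

Service from 6 Feb 2024 to 28 Jan 2027: 1087 days.
Annual Bonus Plan — status temporary ✗ (excluded) → not eligible.
Pet Insurance — no waiver, service 1087 days ≥ 9 months (≈270 days) ✓; age 57 ≥ 18 ✓; dept HR ✗ → not eligible.
Transit Subsidy — no waiver, service 1087 days ≥ 6 months (≈180 days) ✓; 30 hrs/wk < 35 ✗ → not eligible.
Medical Plan — status temporary ✗ (requires seasonal) → not eligible.
AD&D Coverage — status temporary ✗ (excluded) → not eligible.
Commuter Stipend — status temporary ✗ (requires part-time) → not eligible.
Unlimited PTO Program — status temporary ✓; grade Band 2 ≥ Band 2 ✓; rating 3 ≥ 3 ✓ → eligible.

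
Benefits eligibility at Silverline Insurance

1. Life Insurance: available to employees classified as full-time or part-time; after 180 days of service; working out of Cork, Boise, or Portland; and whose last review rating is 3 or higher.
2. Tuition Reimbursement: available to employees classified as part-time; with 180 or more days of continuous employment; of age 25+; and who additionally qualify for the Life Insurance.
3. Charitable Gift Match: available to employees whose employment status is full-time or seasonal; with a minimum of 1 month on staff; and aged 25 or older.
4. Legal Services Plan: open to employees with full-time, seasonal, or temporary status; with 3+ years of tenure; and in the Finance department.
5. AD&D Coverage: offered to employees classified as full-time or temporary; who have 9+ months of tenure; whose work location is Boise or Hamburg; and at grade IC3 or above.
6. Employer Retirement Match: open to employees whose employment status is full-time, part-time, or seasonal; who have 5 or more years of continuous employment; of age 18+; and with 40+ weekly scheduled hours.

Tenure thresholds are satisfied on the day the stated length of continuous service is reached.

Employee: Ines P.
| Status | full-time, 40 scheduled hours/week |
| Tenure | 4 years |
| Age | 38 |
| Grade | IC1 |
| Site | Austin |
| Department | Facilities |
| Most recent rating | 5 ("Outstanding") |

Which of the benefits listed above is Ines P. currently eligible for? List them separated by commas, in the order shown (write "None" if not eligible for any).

Charitable Gift Match

Life Insurance — status full-time ✓; service 4 years ≥ 180 days ✓; site Austin ✗ (not Cork, Boise, or Portland) → not eligible.
Tuition Reimbursement — status full-time ✗ (requires part-time) → not eligible.
Charitable Gift Match — status full-time ✓; service 4 years ≥ 1 month (≈30 days) ✓; age 38 ≥ 25 ✓ → eligible.
Legal Services Plan — status full-time ✓; service 4 years ≥ 3 years ✓; dept Facilities ✗ → not eligible.
AD&D Coverage — status full-time ✓; service 4 years ≥ 9 months (≈270 days) ✓; site Austin ✗ (not Boise or Hamburg) → not eligible.
Employer Retirement Match — status full-time ✓; service 4 years < 5 years ✗ → not eligible.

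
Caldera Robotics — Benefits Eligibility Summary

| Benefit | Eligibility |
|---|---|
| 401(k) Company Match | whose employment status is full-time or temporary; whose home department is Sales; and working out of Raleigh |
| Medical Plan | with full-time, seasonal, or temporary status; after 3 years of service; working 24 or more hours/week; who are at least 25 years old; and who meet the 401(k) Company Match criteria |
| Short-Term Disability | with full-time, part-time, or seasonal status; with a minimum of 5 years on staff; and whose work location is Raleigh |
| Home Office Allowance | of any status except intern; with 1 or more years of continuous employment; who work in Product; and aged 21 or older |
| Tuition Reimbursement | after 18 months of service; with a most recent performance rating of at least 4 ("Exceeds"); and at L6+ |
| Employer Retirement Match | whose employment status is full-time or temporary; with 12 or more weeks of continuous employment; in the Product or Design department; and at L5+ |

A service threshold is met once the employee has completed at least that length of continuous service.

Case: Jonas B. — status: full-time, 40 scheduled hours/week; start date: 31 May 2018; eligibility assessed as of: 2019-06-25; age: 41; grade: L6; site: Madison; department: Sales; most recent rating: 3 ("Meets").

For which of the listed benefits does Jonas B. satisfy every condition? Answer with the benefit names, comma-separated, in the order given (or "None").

None

Service from 31 May 2018 to 2019-06-25: 390 days.
401(k) Company Match — status full-time ✓; dept Sales ✓; site Madison ✗ (not Raleigh) → not eligible.
Medical Plan — status full-time ✓; service 390 days < 3 years (≈1095 days) ✗ → not eligible.
Short-Term Disability — status full-time ✓; service 390 days < 5 years (≈1825 days) ✗ → not eligible.
Home Office Allowance — status full-time ✓ (not excluded); service 390 days ≥ 1 year (≈365 days) ✓; dept Sales ✗ → not eligible.
Tuition Reimbursement — service 390 days < 18 months (≈540 days) ✗ → not eligible.
Employer Retirement Match — status full-time ✓; service 390 days ≥ 12 weeks (≈84 days) ✓; dept Sales ✗ → not eligible.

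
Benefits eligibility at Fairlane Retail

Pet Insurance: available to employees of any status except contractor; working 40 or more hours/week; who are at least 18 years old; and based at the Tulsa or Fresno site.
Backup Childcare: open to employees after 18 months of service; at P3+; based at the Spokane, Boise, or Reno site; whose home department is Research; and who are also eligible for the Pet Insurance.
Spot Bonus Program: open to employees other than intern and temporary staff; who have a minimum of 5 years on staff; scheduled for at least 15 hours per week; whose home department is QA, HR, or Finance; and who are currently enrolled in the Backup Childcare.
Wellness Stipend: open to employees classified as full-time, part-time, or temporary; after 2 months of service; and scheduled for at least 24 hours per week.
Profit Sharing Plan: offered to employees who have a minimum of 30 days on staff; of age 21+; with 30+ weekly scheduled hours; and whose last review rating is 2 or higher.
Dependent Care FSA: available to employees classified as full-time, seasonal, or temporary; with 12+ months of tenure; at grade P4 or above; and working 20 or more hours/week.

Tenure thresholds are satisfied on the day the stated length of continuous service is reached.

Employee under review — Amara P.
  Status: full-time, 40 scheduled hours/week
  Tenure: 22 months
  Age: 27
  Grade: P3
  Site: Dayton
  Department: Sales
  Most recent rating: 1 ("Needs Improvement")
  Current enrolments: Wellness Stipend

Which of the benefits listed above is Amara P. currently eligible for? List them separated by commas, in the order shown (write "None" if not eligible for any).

Wellness Stipend

Pet Insurance — status full-time ✓ (not excluded); 40 hrs/wk ≥ 40 ✓; age 27 ≥ 18 ✓; site Dayton ✗ (not Tulsa or Fresno) → not eligible.
Backup Childcare — service 22 months ≥ 18 months ✓; grade P3 ≥ P3 ✓; site Dayton ✗ (not Spokane, Boise, or Reno) → not eligible.
Spot Bonus Program — status full-time ✓ (not excluded); service 22 months < 5 years (≈1825 days) ✗ → not eligible.
Wellness Stipend — status full-time ✓; service 22 months ≥ 2 months ✓; 40 hrs/wk ≥ 24 ✓ → eligible.
Profit Sharing Plan — service 22 months ≥ 30 days ✓; age 27 ≥ 21 ✓; 40 hrs/wk ≥ 30 ✓; rating 1 < 2 ✗ → not eligible.
Dependent Care FSA — status full-time ✓; service 22 months ≥ 12 months ✓; grade P3 < P4 ✗ → not eligible.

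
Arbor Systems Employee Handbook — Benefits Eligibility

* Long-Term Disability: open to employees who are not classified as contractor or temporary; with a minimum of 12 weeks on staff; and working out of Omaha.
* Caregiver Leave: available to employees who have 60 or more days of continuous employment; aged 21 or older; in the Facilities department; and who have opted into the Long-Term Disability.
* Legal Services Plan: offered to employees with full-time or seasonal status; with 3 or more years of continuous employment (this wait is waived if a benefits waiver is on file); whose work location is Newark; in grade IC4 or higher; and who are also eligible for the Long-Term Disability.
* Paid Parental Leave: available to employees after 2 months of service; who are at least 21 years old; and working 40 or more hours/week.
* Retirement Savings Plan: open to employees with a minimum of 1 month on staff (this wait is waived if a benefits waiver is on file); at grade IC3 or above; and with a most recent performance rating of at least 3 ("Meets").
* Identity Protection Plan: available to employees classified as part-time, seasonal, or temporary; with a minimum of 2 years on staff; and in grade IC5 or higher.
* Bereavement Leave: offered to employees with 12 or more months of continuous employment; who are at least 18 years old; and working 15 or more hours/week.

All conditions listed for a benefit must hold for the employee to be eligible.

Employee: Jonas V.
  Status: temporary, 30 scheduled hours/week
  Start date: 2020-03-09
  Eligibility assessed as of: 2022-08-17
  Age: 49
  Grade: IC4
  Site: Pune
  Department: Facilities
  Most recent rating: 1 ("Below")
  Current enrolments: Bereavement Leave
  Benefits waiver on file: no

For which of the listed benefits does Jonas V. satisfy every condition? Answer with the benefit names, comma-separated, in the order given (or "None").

Service from 2020-03-09 to 2022-08-17: 891 days.
Long-Term Disability — status temporary ✗ (excluded) → not eligible.
Caregiver Leave — service 891 days ≥ 60 days ✓; age 49 ≥ 21 ✓; dept Facilities ✓; not enrolled in Long-Term Disability ✗ → not eligible.
Legal Services Plan — status temporary ✗ (requires full-time or seasonal) → not eligible.
Paid Parental Leave — service 891 days ≥ 2 months (≈60 days) ✓; age 49 ≥ 21 ✓; 30 hrs/wk < 40 ✗ → not eligible.
Retirement Savings Plan — no waiver, service 891 days ≥ 1 month (≈30 days) ✓; grade IC4 ≥ IC3 ✓; rating 1 < 3 ✗ → not eligible.
Identity Protection Plan — status temporary ✓; service 891 days ≥ 2 years (≈730 days) ✓; grade IC4 < IC5 ✗ → not eligible.
Bereavement Leave — service 891 days ≥ 12 months (≈360 days) ✓; age 49 ≥ 18 ✓; 30 hrs/wk ≥ 15 ✓ → eligible.

Bereavement Leave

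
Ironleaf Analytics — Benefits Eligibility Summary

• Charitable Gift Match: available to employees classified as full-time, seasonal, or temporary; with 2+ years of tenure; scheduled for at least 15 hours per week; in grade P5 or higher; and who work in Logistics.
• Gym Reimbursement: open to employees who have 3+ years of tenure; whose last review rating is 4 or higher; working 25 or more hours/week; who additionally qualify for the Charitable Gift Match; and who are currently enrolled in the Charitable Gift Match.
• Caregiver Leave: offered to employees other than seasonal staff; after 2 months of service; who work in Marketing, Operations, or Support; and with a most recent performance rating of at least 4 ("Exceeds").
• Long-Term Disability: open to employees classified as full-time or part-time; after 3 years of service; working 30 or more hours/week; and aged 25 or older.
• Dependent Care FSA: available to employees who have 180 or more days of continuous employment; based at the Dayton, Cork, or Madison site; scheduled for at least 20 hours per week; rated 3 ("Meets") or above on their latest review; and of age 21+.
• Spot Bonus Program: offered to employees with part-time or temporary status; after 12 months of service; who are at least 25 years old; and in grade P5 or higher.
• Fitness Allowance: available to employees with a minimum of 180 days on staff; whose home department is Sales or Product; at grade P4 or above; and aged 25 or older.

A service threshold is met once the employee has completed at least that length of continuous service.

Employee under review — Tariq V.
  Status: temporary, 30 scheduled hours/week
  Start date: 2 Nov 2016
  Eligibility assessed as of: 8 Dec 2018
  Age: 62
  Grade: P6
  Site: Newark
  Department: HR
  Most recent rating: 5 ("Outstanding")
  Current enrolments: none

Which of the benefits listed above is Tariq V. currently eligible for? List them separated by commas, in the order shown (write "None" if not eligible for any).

Spot Bonus Program

Service from 2 Nov 2016 to 8 Dec 2018: 766 days.
Charitable Gift Match — status temporary ✓; service 766 days ≥ 2 years (≈730 days) ✓; 30 hrs/wk ≥ 15 ✓; grade P6 ≥ P5 ✓; dept HR ✗ → not eligible.
Gym Reimbursement — service 766 days < 3 years (≈1095 days) ✗ → not eligible.
Caregiver Leave — status temporary ✓ (not excluded); service 766 days ≥ 2 months (≈60 days) ✓; dept HR ✗ → not eligible.
Long-Term Disability — status temporary ✗ (requires full-time or part-time) → not eligible.
Dependent Care FSA — service 766 days ≥ 180 days ✓; site Newark ✗ (not Dayton, Cork, or Madison) → not eligible.
Spot Bonus Program — status temporary ✓; service 766 days ≥ 12 months (≈360 days) ✓; age 62 ≥ 25 ✓; grade P6 ≥ P5 ✓ → eligible.
Fitness Allowance — service 766 days ≥ 180 days ✓; dept HR ✗ → not eligible.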